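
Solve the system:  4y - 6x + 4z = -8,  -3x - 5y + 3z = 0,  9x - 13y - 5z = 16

Row-reduce:
R1 ← R1 / (-6).
R2 ← R2 + 3·R1.
R3 ← R3 − 9·R1.
R2 ← R2 / (-7).
R1 ← R1 + 2/3·R2.
R3 ← R3 + 7·R2.
Rank is 2 with 3 unknowns, leaving z free.

infinitely many solutions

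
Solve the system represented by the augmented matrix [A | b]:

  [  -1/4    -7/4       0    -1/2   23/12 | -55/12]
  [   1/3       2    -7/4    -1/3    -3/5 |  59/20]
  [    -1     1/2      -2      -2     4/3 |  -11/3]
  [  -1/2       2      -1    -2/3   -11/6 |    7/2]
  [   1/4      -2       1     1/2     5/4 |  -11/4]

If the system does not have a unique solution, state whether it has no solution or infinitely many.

infinitely many solutions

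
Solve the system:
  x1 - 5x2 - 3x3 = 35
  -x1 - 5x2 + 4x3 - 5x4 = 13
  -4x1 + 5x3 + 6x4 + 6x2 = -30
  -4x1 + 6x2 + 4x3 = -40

x1 = -1, x2 = -6, x3 = -2, x4 = 2

Row-reduce the augmented matrix:
R2 ← R2 + 1·R1.
R3 ← R3 + 4·R1.
R4 ← R4 + 4·R1.
R2 ← R2 / (-10).
R1 ← R1 + 5·R2.
R3 ← R3 + 14·R2.
R4 ← R4 + 14·R2.
R3 ← R3 / (-42/5).
R1 ← R1 + 7/2·R3.
R2 ← R2 + 1/10·R3.
R4 ← R4 + 47/5·R3.
R4 ← R4 / (-317/42).
R1 ← R1 + 35/12·R4.
R2 ← R2 − 29/84·R4.
R3 ← R3 + 65/42·R4.
Reading off the reduced rows gives x1 = -1, x2 = -6, x3 = -2, x4 = 2.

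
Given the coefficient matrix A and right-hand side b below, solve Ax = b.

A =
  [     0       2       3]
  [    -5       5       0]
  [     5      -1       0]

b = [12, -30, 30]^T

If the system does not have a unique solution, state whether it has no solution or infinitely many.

Row-reduce the augmented matrix:
Swap R1 and R2.
R1 ← R1 / (-5).
R3 ← R3 − 5·R1.
R2 ← R2 / (2).
R1 ← R1 + 1·R2.
R3 ← R3 − 4·R2.
R3 ← R3 / (-6).
R1 ← R1 − 3/2·R3.
R2 ← R2 − 3/2·R3.
Reading off the reduced rows gives x_1 = 6, x_2 = 0, x_3 = 4.

x_1 = 6, x_2 = 0, x_3 = 4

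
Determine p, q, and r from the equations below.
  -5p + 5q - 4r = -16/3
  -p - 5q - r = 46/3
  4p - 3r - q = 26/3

p = 0, q = -8/3, r = -2

Row-reduce the augmented matrix:
R1 ← R1 / (-5).
R2 ← R2 + 1·R1.
R3 ← R3 − 4·R1.
R2 ← R2 / (-6).
R1 ← R1 + 1·R2.
R3 ← R3 − 3·R2.
R3 ← R3 / (-63/10).
R1 ← R1 − 5/6·R3.
R2 ← R2 − 1/30·R3.
Reading off the reduced rows gives p = 0, q = -8/3, r = -2.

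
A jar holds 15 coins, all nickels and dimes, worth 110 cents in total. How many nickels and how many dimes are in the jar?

nickels: 8, dimes: 7

Let n = nickels, d = dimes.
  n + d = 15
  5n + 10d = 110
Row-reduce the augmented matrix:
R2 ← R2 − 5·R1.
R2 ← R2 / (5).
R1 ← R1 − 1·R2.
Reading off the reduced rows gives n = 8, d = 7.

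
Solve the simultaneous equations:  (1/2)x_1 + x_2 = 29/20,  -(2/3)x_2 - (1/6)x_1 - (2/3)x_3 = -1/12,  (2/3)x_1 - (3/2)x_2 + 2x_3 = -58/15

Row-reduce the augmented matrix:
R1 ← R1 / (1/2).
R2 ← R2 + 1/6·R1.
R3 ← R3 − 2/3·R1.
R2 ← R2 / (-1/3).
R1 ← R1 − 2·R2.
R3 ← R3 + 17/6·R2.
R3 ← R3 / (23/3).
R1 ← R1 + 4·R3.
R2 ← R2 − 2·R3.
Reading off the reduced rows gives x_1 = 1/2, x_2 = 6/5, x_3 = -6/5.

x_1 = 1/2, x_2 = 6/5, x_3 = -6/5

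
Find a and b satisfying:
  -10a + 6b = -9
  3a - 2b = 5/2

a = 3/2, b = 1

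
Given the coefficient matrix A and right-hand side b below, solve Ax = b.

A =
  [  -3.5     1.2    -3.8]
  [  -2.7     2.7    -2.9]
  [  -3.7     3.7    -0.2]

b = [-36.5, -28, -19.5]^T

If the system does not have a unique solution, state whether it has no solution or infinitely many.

x_1 = 5, x_2 = 0, x_3 = 5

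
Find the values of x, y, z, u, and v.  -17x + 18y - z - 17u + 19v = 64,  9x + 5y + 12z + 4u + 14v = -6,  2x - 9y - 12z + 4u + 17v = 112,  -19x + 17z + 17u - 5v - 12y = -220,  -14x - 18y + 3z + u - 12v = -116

Row-reduce the augmented matrix:
R1 ← R1 / (-17).
R2 ← R2 − 9·R1.
R3 ← R3 − 2·R1.
R4 ← R4 + 19·R1.
R5 ← R5 + 14·R1.
R2 ← R2 / (247/17).
R1 ← R1 + 18/17·R2.
R3 ← R3 + 117/17·R2.
R4 ← R4 + 546/17·R2.
R5 ← R5 + 558/17·R2.
R3 ← R3 / (-127/19).
R1 ← R1 − 17/19·R3.
R2 ← R2 − 15/19·R3.
R4 ← R4 − 826/19·R3.
R5 ← R5 − 565/19·R3.
R4 ← R4 / (2864/127).
R1 ← R1 − 968/1651·R4.
R2 ← R2 + 640/1651·R4.
R3 ← R3 − 7/127·R4.
R5 ← R5 − 3410/1651·R4.
R5 ← R5 / (662097/4654).
R1 ← R1 + 2663/2327·R5.
R2 ← R2 − 21319/2327·R5.
R3 ← R3 + 3677/716·R5.
R4 ← R4 − 7181/716·R5.
Reading off the reduced rows gives x = 3, y = 1, z = -6, u = -2, v = 3.

x = 3, y = 1, z = -6, u = -2, v = 3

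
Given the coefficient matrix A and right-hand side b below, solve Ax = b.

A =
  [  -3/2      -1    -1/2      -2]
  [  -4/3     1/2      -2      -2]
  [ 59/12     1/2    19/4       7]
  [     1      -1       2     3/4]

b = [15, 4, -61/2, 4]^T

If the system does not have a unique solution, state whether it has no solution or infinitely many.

Row-reduce:
R1 ← R1 / (-3/2).
R2 ← R2 + 4/3·R1.
R3 ← R3 − 59/12·R1.
R4 ← R4 − 1·R1.
R2 ← R2 / (25/18).
R1 ← R1 − 2/3·R2.
R3 ← R3 + 25/9·R2.
R4 ← R4 + 5/3·R2.
Swap R3 and R4.
R3 ← R3 / (-1/5).
R1 ← R1 − 27/25·R3.
R2 ← R2 + 28/25·R3.
Rank is 3 with 4 unknowns, leaving x_4 free.

infinitely many solutions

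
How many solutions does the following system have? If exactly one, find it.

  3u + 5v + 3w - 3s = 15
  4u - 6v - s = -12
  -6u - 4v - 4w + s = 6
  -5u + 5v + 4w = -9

u = 0, v = 3, w = -6, s = -6

Row-reduce the augmented matrix:
R1 ← R1 / (3).
R2 ← R2 − 4·R1.
R3 ← R3 + 6·R1.
R4 ← R4 + 5·R1.
R2 ← R2 / (-38/3).
R1 ← R1 − 5/3·R2.
R3 ← R3 − 6·R2.
R4 ← R4 − 40/3·R2.
R3 ← R3 / (2/19).
R1 ← R1 − 9/19·R3.
R2 ← R2 − 6/19·R3.
R4 ← R4 − 91/19·R3.
R4 ← R4 / (161).
R1 ← R1 − 31/2·R4.
R2 ← R2 − 21/2·R4.
R3 ← R3 + 34·R4.
Reading off the reduced rows gives u = 0, v = 3, w = -6, s = -6.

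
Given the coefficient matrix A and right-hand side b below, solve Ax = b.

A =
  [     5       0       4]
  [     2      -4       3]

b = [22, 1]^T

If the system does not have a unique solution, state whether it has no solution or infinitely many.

Row-reduce:
R1 ← R1 / (5).
R2 ← R2 − 2·R1.
R2 ← R2 / (-4).
Rank is 2 with 3 unknowns, leaving x_3 free.

infinitely many solutions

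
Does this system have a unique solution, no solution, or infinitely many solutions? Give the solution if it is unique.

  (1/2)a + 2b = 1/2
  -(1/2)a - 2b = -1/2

Row-reduce:
R1 ← R1 / (1/2).
R2 ← R2 + 1/2·R1.
Rank is 1 with 2 unknowns, leaving b free.

infinitely many solutions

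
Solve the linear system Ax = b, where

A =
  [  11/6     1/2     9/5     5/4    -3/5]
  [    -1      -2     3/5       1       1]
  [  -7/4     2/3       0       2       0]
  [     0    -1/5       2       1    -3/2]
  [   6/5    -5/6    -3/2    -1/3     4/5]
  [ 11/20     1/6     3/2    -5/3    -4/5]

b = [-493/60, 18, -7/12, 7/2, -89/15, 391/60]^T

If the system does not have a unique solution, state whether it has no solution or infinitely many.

Row-reduce the augmented matrix:
R1 ← R1 / (11/6).
R2 ← R2 + 1·R1.
R3 ← R3 + 7/4·R1.
R5 ← R5 − 6/5·R1.
R6 ← R6 − 11/20·R1.
R2 ← R2 / (-19/11).
R1 ← R1 − 3/11·R2.
R3 ← R3 − 151/132·R2.
R4 ← R4 + 1/5·R2.
R5 ← R5 + 383/330·R2.
R6 ← R6 − 1/60·R2.
R3 ← R3 / (1051/380).
R1 ← R1 − 117/95·R3.
R2 ← R2 + 87/95·R3.
R4 ← R4 − 863/475·R3.
R5 ← R5 + 1777/475·R3.
R6 ← R6 − 1853/1900·R3.
R4 ← R4 / (-63817/31530).
R1 ← R1 + 1020/1051·R4.
R2 ← R2 − 951/2102·R4.
R3 ← R3 − 4910/3153·R4.
R5 ← R5 − 44699/12612·R4.
R6 ← R6 + 44699/12612·R4.
R5 ← R5 / (-39209669/19145100).
R1 ← R1 − 176172/319085·R5.
R2 ← R2 + 97719/127634·R5.
R3 ← R3 + 76307/63817·R5.
R4 ← R4 − 235583/319085·R5.
R6 ← R6 − 39209669/19145100·R5.
R6 reduces to 0 = 0, so the extra equation is consistent.
Reading off the reduced rows gives x_1 = -5, x_2 = -5, x_3 = 5, x_4 = -3, x_5 = 3.

x_1 = -5, x_2 = -5, x_3 = 5, x_4 = -3, x_5 = 3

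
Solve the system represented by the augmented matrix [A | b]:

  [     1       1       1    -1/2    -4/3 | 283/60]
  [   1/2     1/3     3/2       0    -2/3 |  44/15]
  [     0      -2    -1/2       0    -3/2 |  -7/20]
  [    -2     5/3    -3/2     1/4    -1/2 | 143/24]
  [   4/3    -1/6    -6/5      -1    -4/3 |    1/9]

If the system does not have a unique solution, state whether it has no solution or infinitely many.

Row-reduce the augmented matrix:
R2 ← R2 − 1/2·R1.
R4 ← R4 + 2·R1.
R5 ← R5 − 4/3·R1.
R2 ← R2 / (-1/6).
R1 ← R1 − 1·R2.
R3 ← R3 + 2·R2.
R4 ← R4 − 11/3·R2.
R5 ← R5 + 3/2·R2.
R3 ← R3 / (-25/2).
R1 ← R1 − 7·R3.
R2 ← R2 + 6·R3.
R4 ← R4 − 45/2·R3.
R5 ← R5 + 173/15·R3.
R4 ← R4 / (-13/20).
R1 ← R1 + 17/25·R4.
R2 ← R2 + 3/50·R4.
R3 ← R3 − 6/25·R4.
R5 ← R5 − 277/1500·R4.
R5 ← R5 / (473/2925).
R1 ← R1 − 773/195·R5.
R2 ← R2 − 82/65·R5.
R3 ← R3 + 133/65·R5.
R4 ← R4 − 352/39·R5.
Reading off the reduced rows gives x_1 = -5/3, x_2 = 9/5, x_3 = 1, x_4 = -1/2, x_5 = -5/2.

x_1 = -5/3, x_2 = 9/5, x_3 = 1, x_4 = -1/2, x_5 = -5/2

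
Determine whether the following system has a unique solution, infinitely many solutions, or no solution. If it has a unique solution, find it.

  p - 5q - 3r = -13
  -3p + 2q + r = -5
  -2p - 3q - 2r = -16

no solution

Row-reduce:
R2 ← R2 + 3·R1.
R3 ← R3 + 2·R1.
R2 ← R2 / (-13).
R1 ← R1 + 5·R2.
R3 ← R3 + 13·R2.
Row 3 reduces to 0 = 2, a contradiction. The system is inconsistent.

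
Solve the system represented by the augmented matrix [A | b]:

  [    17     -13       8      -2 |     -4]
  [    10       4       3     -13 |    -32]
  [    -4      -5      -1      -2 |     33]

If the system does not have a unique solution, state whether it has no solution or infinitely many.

infinitely many solutions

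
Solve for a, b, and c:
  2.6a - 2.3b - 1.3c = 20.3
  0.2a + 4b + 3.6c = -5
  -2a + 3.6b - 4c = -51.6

a = 5, b = -6, c = 5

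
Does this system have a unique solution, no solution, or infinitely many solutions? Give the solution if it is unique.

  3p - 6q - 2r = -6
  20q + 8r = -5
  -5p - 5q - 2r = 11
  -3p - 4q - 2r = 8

no solution

Row-reduce:
R1 ← R1 / (3).
R3 ← R3 + 5·R1.
R4 ← R4 + 3·R1.
R2 ← R2 / (20).
R1 ← R1 + 2·R2.
R3 ← R3 + 15·R2.
R4 ← R4 + 10·R2.
R3 ← R3 / (2/3).
R1 ← R1 − 2/15·R3.
R2 ← R2 − 2/5·R3.
Row 4 reduces to 0 = -1/2, a contradiction. The system is inconsistent.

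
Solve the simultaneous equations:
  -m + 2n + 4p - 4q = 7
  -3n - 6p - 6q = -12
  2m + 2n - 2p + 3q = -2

infinitely many solutions

Row-reduce:
R1 ← R1 / (-1).
R3 ← R3 − 2·R1.
R2 ← R2 / (-3).
R1 ← R1 + 2·R2.
R3 ← R3 − 6·R2.
R3 ← R3 / (-6).
R2 ← R2 − 2·R3.
Rank is 3 with 4 unknowns, leaving q free.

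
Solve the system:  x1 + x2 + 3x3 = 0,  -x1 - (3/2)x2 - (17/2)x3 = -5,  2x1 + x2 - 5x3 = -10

infinitely many solutions

Row-reduce:
R2 ← R2 + 1·R1.
R3 ← R3 − 2·R1.
R2 ← R2 / (-1/2).
R1 ← R1 − 1·R2.
R3 ← R3 + 1·R2.
Rank is 2 with 3 unknowns, leaving x3 free.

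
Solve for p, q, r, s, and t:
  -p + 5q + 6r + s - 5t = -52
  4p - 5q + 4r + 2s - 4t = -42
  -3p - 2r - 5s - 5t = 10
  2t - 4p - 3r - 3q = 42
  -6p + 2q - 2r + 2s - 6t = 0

Row-reduce the augmented matrix:
R1 ← R1 / (-1).
R2 ← R2 − 4·R1.
R3 ← R3 + 3·R1.
R4 ← R4 + 4·R1.
R5 ← R5 + 6·R1.
R2 ← R2 / (15).
R1 ← R1 + 5·R2.
R3 ← R3 + 15·R2.
R4 ← R4 + 23·R2.
R5 ← R5 + 28·R2.
R3 ← R3 / (8).
R1 ← R1 − 10/3·R3.
R2 ← R2 − 28/15·R3.
R4 ← R4 − 239/15·R3.
R5 ← R5 − 214/15·R3.
R4 ← R4 / (551/60).
R1 ← R1 − 11/6·R4.
R2 ← R2 − 13/15·R4.
R3 ← R3 + 1/4·R4.
R5 ← R5 − 323/30·R4.
R5 ← R5 / (-324/29).
R1 ← R1 − 122/551·R5.
R2 ← R2 − 238/551·R5.
R3 ← R3 + 768/551·R5.
R4 ← R4 − 785/551·R5.
Reading off the reduced rows gives p = -4, q = -2, r = -4, s = -2, t = 4.

p = -4, q = -2, r = -4, s = -2, t = 4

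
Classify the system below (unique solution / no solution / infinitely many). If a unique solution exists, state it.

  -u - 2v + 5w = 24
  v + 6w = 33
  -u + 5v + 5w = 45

u = -5, v = 3, w = 5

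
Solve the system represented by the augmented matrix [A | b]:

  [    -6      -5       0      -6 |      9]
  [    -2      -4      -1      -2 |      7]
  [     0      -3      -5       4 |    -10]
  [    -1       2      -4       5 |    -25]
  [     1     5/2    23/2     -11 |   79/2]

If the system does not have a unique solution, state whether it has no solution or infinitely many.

no solution

Row-reduce:
R1 ← R1 / (-6).
R2 ← R2 + 2·R1.
R4 ← R4 + 1·R1.
R5 ← R5 − 1·R1.
R2 ← R2 / (-7/3).
R1 ← R1 − 5/6·R2.
R3 ← R3 + 3·R2.
R4 ← R4 − 17/6·R2.
R5 ← R5 − 5/3·R2.
R3 ← R3 / (-26/7).
R1 ← R1 + 5/14·R3.
R2 ← R2 − 3/7·R3.
R4 ← R4 + 73/14·R3.
R5 ← R5 − 151/14·R3.
R4 ← R4 / (5/13).
R1 ← R1 − 8/13·R4.
R2 ← R2 − 6/13·R4.
R3 ← R3 + 14/13·R4.
R5 ← R5 + 5/13·R4.
Row 5 reduces to 0 = -1/2, a contradiction. The system is inconsistent.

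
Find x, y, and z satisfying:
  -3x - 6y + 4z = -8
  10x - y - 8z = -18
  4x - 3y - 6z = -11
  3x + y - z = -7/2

x = -2, y = 2, z = -1/2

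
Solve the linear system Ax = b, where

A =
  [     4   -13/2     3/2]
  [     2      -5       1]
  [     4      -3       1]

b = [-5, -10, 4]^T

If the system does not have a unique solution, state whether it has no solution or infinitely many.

Row-reduce:
R1 ← R1 / (4).
R2 ← R2 − 2·R1.
R3 ← R3 − 4·R1.
R2 ← R2 / (-7/4).
R1 ← R1 + 13/8·R2.
R3 ← R3 − 7/2·R2.
Row 3 reduces to 0 = -6, a contradiction. The system is inconsistent.

no solution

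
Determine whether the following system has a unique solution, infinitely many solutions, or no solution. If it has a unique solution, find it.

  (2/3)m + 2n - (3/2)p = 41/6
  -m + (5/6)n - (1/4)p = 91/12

Row-reduce:
R1 ← R1 / (2/3).
R2 ← R2 + 1·R1.
R2 ← R2 / (23/6).
R1 ← R1 − 3·R2.
Rank is 2 with 3 unknowns, leaving p free.

infinitely many solutions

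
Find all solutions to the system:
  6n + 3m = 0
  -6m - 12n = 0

Row-reduce:
R1 ← R1 / (3).
R2 ← R2 + 6·R1.
Rank is 1 with 2 unknowns, leaving n free.

infinitely many solutions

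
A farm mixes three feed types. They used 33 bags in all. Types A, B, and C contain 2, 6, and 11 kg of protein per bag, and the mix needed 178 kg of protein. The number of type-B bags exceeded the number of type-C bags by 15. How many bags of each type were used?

type-A bags: 10, type-B bags: 19, type-C bags: 4

Let a = type-A bags, b = type-B bags, c = type-C bags.
  a + b + c = 33
  2a + 6b + 11c = 178
  b - c = 15
Row-reduce the augmented matrix:
R2 ← R2 − 2·R1.
R2 ← R2 / (4).
R1 ← R1 − 1·R2.
R3 ← R3 − 1·R2.
R3 ← R3 / (-13/4).
R1 ← R1 + 5/4·R3.
R2 ← R2 − 9/4·R3.
Reading off the reduced rows gives a = 10, b = 19, c = 4.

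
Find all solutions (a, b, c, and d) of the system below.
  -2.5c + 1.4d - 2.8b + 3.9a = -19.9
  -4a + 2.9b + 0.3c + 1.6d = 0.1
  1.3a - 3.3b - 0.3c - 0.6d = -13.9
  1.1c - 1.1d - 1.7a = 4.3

Row-reduce the augmented matrix:
R1 ← R1 / (39/10).
R2 ← R2 + 4·R1.
R3 ← R3 − 13/10·R1.
R4 ← R4 + 17/10·R1.
R2 ← R2 / (11/390).
R1 ← R1 + 28/39·R2.
R3 ← R3 + 71/30·R2.
R4 ← R4 + 238/195·R2.
R3 ← R3 / (-20839/110).
R1 ← R1 + 641/11·R3.
R2 ← R2 + 883/11·R3.
R4 ← R4 + 5388/55·R3.
R4 ← R4 / (-61311/208390).
R1 ← R1 + 8178/20839·R4.
R2 ← R2 − 3104/20839·R4.
R3 ← R3 + 27904/20839·R4.
Reading off the reduced rows gives a = 2, b = 6, c = 1, d = -6.

a = 2, b = 6, c = 1, d = -6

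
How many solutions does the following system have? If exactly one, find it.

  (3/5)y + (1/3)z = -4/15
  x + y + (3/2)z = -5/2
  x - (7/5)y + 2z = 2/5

x = -3, y = -1, z = 1

Row-reduce the augmented matrix:
Swap R1 and R2.
R3 ← R3 − 1·R1.
R2 ← R2 / (3/5).
R1 ← R1 − 1·R2.
R3 ← R3 + 12/5·R2.
R3 ← R3 / (11/6).
R1 ← R1 − 17/18·R3.
R2 ← R2 − 5/9·R3.
Reading off the reduced rows gives x = -3, y = -1, z = 1.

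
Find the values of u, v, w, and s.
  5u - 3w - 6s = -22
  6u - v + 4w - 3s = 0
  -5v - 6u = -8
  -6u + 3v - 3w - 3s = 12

Row-reduce the augmented matrix:
R1 ← R1 / (5).
R2 ← R2 − 6·R1.
R3 ← R3 + 6·R1.
R4 ← R4 + 6·R1.
R2 ← R2 / (-1).
R3 ← R3 + 5·R2.
R4 ← R4 − 3·R2.
R3 ← R3 / (-208/5).
R1 ← R1 + 3/5·R3.
R2 ← R2 + 38/5·R3.
R4 ← R4 − 81/5·R3.
R4 ← R4 / (-1785/208).
R1 ← R1 + 165/208·R4.
R2 ← R2 − 99/104·R4.
R3 ← R3 − 141/208·R4.
Reading off the reduced rows gives u = -2, v = 4, w = 4, s = 0.

u = -2, v = 4, w = 4, s = 0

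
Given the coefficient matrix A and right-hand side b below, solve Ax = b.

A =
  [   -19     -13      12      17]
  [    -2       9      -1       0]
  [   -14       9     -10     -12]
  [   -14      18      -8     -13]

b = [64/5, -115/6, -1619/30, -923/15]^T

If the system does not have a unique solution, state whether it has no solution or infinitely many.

x_1 = 3/2, x_2 = -3/2, x_3 = 8/3, x_4 = -3/5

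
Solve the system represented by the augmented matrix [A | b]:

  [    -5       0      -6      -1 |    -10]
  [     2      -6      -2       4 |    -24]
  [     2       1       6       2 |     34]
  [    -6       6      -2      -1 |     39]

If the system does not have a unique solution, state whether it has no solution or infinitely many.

x_1 = -5, x_2 = 4, x_3 = 5, x_4 = 5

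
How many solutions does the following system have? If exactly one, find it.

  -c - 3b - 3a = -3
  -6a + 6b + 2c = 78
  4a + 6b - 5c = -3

a = -6, b = 6, c = 3

Row-reduce the augmented matrix:
R1 ← R1 / (-3).
R2 ← R2 + 6·R1.
R3 ← R3 − 4·R1.
R2 ← R2 / (12).
R1 ← R1 − 1·R2.
R3 ← R3 − 2·R2.
R3 ← R3 / (-7).
R2 ← R2 − 1/3·R3.
Reading off the reduced rows gives a = -6, b = 6, c = 3.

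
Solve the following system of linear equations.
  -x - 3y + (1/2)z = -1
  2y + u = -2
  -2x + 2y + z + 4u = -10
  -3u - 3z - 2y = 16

Row-reduce:
R1 ← R1 / (-1).
R3 ← R3 + 2·R1.
R2 ← R2 / (2).
R1 ← R1 − 3·R2.
R3 ← R3 − 8·R2.
R4 ← R4 + 2·R2.
Swap R3 and R4.
R3 ← R3 / (-3).
R1 ← R1 + 1/2·R3.
Rank is 3 with 4 unknowns, leaving u free.

infinitely many solutions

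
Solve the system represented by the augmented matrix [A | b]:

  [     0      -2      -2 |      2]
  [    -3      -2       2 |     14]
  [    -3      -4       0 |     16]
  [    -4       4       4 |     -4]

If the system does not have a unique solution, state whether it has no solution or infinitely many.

Row-reduce the augmented matrix:
Swap R1 and R2.
R1 ← R1 / (-3).
R3 ← R3 + 3·R1.
R4 ← R4 + 4·R1.
R2 ← R2 / (-2).
R1 ← R1 − 2/3·R2.
R3 ← R3 + 2·R2.
R4 ← R4 − 20/3·R2.
Swap R3 and R4.
R3 ← R3 / (-16/3).
R1 ← R1 + 4/3·R3.
R2 ← R2 − 1·R3.
R4 reduces to 0 = 0, so the extra equation is consistent.
Reading off the reduced rows gives x_1 = 0, x_2 = -4, x_3 = 3.

x_1 = 0, x_2 = -4, x_3 = 3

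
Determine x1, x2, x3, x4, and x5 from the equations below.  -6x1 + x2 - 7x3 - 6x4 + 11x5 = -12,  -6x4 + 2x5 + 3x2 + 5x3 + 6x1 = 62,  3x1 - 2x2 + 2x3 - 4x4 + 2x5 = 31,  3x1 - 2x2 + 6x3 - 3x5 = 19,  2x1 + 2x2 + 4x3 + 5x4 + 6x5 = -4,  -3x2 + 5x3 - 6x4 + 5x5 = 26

x1 = 5, x2 = 1, x3 = 1, x4 = -4, x5 = 0

Row-reduce the augmented matrix:
R1 ← R1 / (-6).
R2 ← R2 − 6·R1.
R3 ← R3 − 3·R1.
R4 ← R4 − 3·R1.
R5 ← R5 − 2·R1.
R2 ← R2 / (4).
R1 ← R1 + 1/6·R2.
R3 ← R3 + 3/2·R2.
R4 ← R4 + 3/2·R2.
R5 ← R5 − 7/3·R2.
R6 ← R6 + 3·R2.
R3 ← R3 / (-9/4).
R1 ← R1 − 13/12·R3.
R2 ← R2 + 1/2·R3.
R4 ← R4 − 7/4·R3.
R5 ← R5 − 17/6·R3.
R6 ← R6 − 7/2·R3.
R4 ← R4 / (-148/9).
R1 ← R1 + 136/27·R4.
R2 ← R2 + 4/9·R4.
R3 ← R3 − 46/9·R4.
R5 ← R5 + 121/27·R4.
R6 ← R6 + 296/9·R4.
R5 ← R5 / (1929/148).
R1 ← R1 + 20/37·R5.
R2 ← R2 − 3/74·R5.
R3 ← R3 + 8/37·R5.
R4 ← R4 + 153/148·R5.
R6 reduces to 0 = 0, so the extra equation is consistent.
Reading off the reduced rows gives x1 = 5, x2 = 1, x3 = 1, x4 = -4, x5 = 0.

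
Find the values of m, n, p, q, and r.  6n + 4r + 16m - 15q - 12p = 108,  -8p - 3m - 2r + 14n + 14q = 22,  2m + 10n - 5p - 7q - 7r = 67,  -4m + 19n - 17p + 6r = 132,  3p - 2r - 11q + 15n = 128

m = 0, n = 6, p = 0, q = -4, r = 3

Row-reduce the augmented matrix:
R1 ← R1 / (16).
R2 ← R2 + 3·R1.
R3 ← R3 − 2·R1.
R4 ← R4 + 4·R1.
R2 ← R2 / (121/8).
R1 ← R1 − 3/8·R2.
R3 ← R3 − 37/4·R2.
R4 ← R4 − 41/2·R2.
R5 ← R5 − 15·R2.
R3 ← R3 / (335/121).
R1 ← R1 + 60/121·R3.
R2 ← R2 + 82/121·R3.
R4 ← R4 + 739/121·R3.
R5 ← R5 − 1593/121·R3.
R4 ← R4 / (-30359/670).
R1 ← R1 + 225/67·R4.
R2 ← R2 + 1467/670·R4.
R3 ← R3 + 1448/335·R4.
R5 ← R5 − 23323/670·R4.
R5 ← R5 / (115074/4337).
R1 ← R1 + 2032/4337·R5.
R2 ← R2 + 6217/4337·R5.
R3 ← R3 + 8001/4337·R5.
R4 ← R4 − 590/4337·R5.
Reading off the reduced rows gives m = 0, n = 6, p = 0, q = -4, r = 3.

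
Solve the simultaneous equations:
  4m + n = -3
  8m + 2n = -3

Row-reduce:
R1 ← R1 / (4).
R2 ← R2 − 8·R1.
Row 2 reduces to 0 = 3, a contradiction. The system is inconsistent.

no solution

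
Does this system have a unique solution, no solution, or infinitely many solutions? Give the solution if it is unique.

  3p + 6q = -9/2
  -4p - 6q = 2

p = 5/2, q = -2

Row-reduce the augmented matrix:
R1 ← R1 / (3).
R2 ← R2 + 4·R1.
R2 ← R2 / (2).
R1 ← R1 − 2·R2.
Reading off the reduced rows gives p = 5/2, q = -2.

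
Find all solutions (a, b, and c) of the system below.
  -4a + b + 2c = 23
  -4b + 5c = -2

infinitely many solutions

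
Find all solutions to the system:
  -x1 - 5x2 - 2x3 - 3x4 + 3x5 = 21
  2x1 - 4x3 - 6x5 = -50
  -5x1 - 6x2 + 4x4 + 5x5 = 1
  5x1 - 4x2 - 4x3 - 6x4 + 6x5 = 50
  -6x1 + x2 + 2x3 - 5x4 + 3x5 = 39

x1 = 2, x2 = -1, x3 = 6, x4 = -5, x5 = 5

Row-reduce the augmented matrix:
R1 ← R1 / (-1).
R2 ← R2 − 2·R1.
R3 ← R3 + 5·R1.
R4 ← R4 − 5·R1.
R5 ← R5 + 6·R1.
R2 ← R2 / (-10).
R1 ← R1 − 5·R2.
R3 ← R3 − 19·R2.
R4 ← R4 + 29·R2.
R5 ← R5 − 31·R2.
R3 ← R3 / (-26/5).
R1 ← R1 + 2·R3.
R2 ← R2 − 4/5·R3.
R4 ← R4 − 46/5·R3.
R5 ← R5 + 54/5·R3.
R4 ← R4 / (128/13).
R1 ← R1 + 38/13·R4.
R2 ← R2 − 23/13·R4.
R3 ← R3 + 19/13·R4.
R5 ← R5 + 278/13·R4.
R5 ← R5 / (829/64).
R1 ← R1 − 117/64·R5.
R2 ← R2 + 273/128·R5.
R3 ← R3 − 309/128·R5.
R4 ← R4 − 43/128·R5.
Reading off the reduced rows gives x1 = 2, x2 = -1, x3 = 6, x4 = -5, x5 = 5.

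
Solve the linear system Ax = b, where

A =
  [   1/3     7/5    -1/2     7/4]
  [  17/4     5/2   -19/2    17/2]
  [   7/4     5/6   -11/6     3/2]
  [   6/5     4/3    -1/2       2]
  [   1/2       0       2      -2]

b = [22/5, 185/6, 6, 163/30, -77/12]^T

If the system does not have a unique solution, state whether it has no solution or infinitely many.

x_1 = 1/2, x_2 = -1/4, x_3 = -1, x_4 = 7/3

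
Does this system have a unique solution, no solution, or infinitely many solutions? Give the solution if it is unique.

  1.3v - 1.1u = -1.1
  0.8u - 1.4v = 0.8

u = 1, v = 0

Row-reduce the augmented matrix:
R1 ← R1 / (-11/10).
R2 ← R2 − 4/5·R1.
R2 ← R2 / (-5/11).
R1 ← R1 + 13/11·R2.
Reading off the reduced rows gives u = 1, v = 0.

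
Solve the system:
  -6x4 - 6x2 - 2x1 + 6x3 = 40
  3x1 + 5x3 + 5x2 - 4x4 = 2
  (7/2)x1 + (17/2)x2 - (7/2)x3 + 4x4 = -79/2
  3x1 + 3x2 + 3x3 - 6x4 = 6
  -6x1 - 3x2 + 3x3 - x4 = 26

no solution

Row-reduce:
R1 ← R1 / (-2).
R2 ← R2 − 3·R1.
R3 ← R3 − 7/2·R1.
R4 ← R4 − 3·R1.
R5 ← R5 + 6·R1.
R2 ← R2 / (-4).
R1 ← R1 − 3·R2.
R3 ← R3 + 2·R2.
R4 ← R4 + 6·R2.
R5 ← R5 − 15·R2.
Swap R3 and R4.
R3 ← R3 / (-9).
R1 ← R1 − 15/2·R3.
R2 ← R2 + 7/2·R3.
R5 ← R5 − 75/2·R3.
Swap R4 and R5.
R4 ← R4 / (-13).
R1 ← R1 + 3·R4.
R2 ← R2 − 3/2·R4.
R3 ← R3 + 1/2·R4.
Row 5 reduces to 0 = -1/2, a contradiction. The system is inconsistent.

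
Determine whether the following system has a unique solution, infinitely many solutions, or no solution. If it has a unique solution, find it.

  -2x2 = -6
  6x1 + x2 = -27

x1 = -5, x2 = 3

Row-reduce the augmented matrix:
Swap R1 and R2.
R1 ← R1 / (6).
R2 ← R2 / (-2).
R1 ← R1 − 1/6·R2.
Reading off the reduced rows gives x1 = -5, x2 = 3.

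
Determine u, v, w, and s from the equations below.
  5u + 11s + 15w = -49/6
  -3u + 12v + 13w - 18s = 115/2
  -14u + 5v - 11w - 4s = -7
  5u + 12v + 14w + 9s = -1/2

Row-reduce the augmented matrix:
R1 ← R1 / (5).
R2 ← R2 + 3·R1.
R3 ← R3 + 14·R1.
R4 ← R4 − 5·R1.
R2 ← R2 / (12).
R3 ← R3 − 5·R2.
R4 ← R4 − 12·R2.
R3 ← R3 / (131/6).
R1 ← R1 − 3·R3.
R2 ← R2 − 11/6·R3.
R4 ← R4 + 23·R3.
R4 ← R4 / (55853/1310).
R1 ← R1 + 2797/1310·R4.
R2 ← R2 + 943/262·R4.
R3 ← R3 − 1893/1310·R4.
Reading off the reduced rows gives u = 1/2, v = 1/3, w = 1, s = -7/3.

u = 1/2, v = 1/3, w = 1, s = -7/3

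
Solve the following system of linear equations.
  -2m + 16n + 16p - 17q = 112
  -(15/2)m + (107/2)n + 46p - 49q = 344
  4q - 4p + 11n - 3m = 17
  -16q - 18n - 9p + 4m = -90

no solution

Row-reduce:
R1 ← R1 / (-2).
R2 ← R2 + 15/2·R1.
R3 ← R3 + 3·R1.
R4 ← R4 − 4·R1.
R2 ← R2 / (-13/2).
R1 ← R1 + 8·R2.
R3 ← R3 + 13·R2.
R4 ← R4 − 14·R2.
Swap R3 and R4.
R3 ← R3 / (-93/13).
R1 ← R1 − 120/13·R3.
R2 ← R2 − 28/13·R3.
Row 4 reduces to 0 = 1, a contradiction. The system is inconsistent.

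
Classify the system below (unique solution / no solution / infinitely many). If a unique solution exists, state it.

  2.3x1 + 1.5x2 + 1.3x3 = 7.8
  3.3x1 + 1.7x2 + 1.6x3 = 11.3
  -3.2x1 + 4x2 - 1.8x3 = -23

Row-reduce the augmented matrix:
R1 ← R1 / (23/10).
R2 ← R2 − 33/10·R1.
R3 ← R3 + 16/5·R1.
R2 ← R2 / (-52/115).
R1 ← R1 − 15/23·R2.
R3 ← R3 − 140/23·R2.
R3 ← R3 / (-463/130).
R1 ← R1 − 19/104·R3.
R2 ← R2 − 61/104·R3.
Reading off the reduced rows gives x1 = 3, x2 = -2, x3 = 3.

x1 = 3, x2 = -2, x3 = 3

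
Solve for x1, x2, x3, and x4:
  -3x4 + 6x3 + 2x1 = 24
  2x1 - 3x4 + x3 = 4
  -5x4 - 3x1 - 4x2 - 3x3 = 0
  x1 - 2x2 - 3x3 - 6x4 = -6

x1 = 0, x2 = -3, x3 = 4, x4 = 0

Row-reduce the augmented matrix:
R1 ← R1 / (2).
R2 ← R2 − 2·R1.
R3 ← R3 + 3·R1.
R4 ← R4 − 1·R1.
Swap R2 and R3.
R2 ← R2 / (-4).
R4 ← R4 + 2·R2.
R3 ← R3 / (-5).
R1 ← R1 − 3·R3.
R2 ← R2 + 3/2·R3.
R4 ← R4 + 9·R3.
R4 ← R4 / (1/4).
R1 ← R1 + 3/2·R4.
R2 ← R2 − 19/8·R4.
Reading off the reduced rows gives x1 = 0, x2 = -3, x3 = 4, x4 = 0.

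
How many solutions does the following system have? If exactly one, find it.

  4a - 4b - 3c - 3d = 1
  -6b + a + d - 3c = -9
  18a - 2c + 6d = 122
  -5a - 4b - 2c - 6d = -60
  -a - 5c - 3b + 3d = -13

a = 6, b = 2, c = 2, d = 3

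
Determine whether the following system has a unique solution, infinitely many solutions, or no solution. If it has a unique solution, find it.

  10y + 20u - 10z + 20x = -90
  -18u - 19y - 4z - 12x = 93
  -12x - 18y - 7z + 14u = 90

Row-reduce:
R1 ← R1 / (20).
R2 ← R2 + 12·R1.
R3 ← R3 + 12·R1.
R2 ← R2 / (-13).
R1 ← R1 − 1/2·R2.
R3 ← R3 + 12·R2.
R3 ← R3 / (-49/13).
R1 ← R1 + 23/26·R3.
R2 ← R2 − 10/13·R3.
Rank is 3 with 4 unknowns, leaving u free.

infinitely many solutions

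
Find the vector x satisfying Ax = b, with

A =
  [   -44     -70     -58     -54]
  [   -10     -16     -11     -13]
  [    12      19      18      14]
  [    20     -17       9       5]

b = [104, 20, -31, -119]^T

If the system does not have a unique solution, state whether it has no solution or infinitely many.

no solution

Row-reduce:
R1 ← R1 / (-44).
R2 ← R2 + 10·R1.
R3 ← R3 − 12·R1.
R4 ← R4 − 20·R1.
R2 ← R2 / (-1/11).
R1 ← R1 − 35/22·R2.
R3 ← R3 + 1/11·R2.
R4 ← R4 + 537/11·R2.
Swap R3 and R4.
R3 ← R3 / (-1189).
R1 ← R1 − 79/2·R3.
R2 ← R2 + 24·R3.
Row 4 reduces to 0 = 1, a contradiction. The system is inconsistent.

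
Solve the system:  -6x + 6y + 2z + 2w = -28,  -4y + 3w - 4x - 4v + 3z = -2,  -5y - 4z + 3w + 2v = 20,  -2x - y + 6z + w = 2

infinitely many solutions

Row-reduce:
R1 ← R1 / (-6).
R2 ← R2 + 4·R1.
R4 ← R4 + 2·R1.
R2 ← R2 / (-8).
R1 ← R1 + 1·R2.
R3 ← R3 + 5·R2.
R4 ← R4 + 3·R2.
R3 ← R3 / (-121/24).
R1 ← R1 + 13/24·R3.
R2 ← R2 + 5/24·R3.
R4 ← R4 − 113/24·R3.
R4 ← R4 / (186/121).
R1 ← R1 + 91/121·R4.
R2 ← R2 + 35/121·R4.
R3 ← R3 + 47/121·R4.
Rank is 4 with 5 unknowns, leaving v free.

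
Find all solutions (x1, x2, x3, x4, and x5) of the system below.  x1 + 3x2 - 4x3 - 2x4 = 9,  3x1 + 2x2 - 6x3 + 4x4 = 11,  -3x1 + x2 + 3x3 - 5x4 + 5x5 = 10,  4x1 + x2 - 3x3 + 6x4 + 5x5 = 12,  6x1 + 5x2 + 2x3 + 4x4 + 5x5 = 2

x1 = -3, x2 = 2, x3 = -2, x4 = 1, x5 = 2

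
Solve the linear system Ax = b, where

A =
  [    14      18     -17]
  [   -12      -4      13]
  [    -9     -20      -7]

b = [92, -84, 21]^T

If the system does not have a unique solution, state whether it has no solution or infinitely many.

Row-reduce the augmented matrix:
R1 ← R1 / (14).
R2 ← R2 + 12·R1.
R3 ← R3 + 9·R1.
R2 ← R2 / (80/7).
R1 ← R1 − 9/7·R2.
R3 ← R3 + 59/7·R2.
R3 ← R3 / (-1527/80).
R1 ← R1 + 83/80·R3.
R2 ← R2 + 11/80·R3.
Reading off the reduced rows gives x_1 = 3, x_2 = -1, x_3 = -4.

x_1 = 3, x_2 = -1, x_3 = -4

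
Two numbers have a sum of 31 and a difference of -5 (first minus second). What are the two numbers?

Let x = first number, y = second number.
  x + y = 31
  x - y = -5
From equation 1: x = 31 − y.
Substitute into equation 2 and solve: y = 18.
Then x = 13.

first number: 13, second number: 18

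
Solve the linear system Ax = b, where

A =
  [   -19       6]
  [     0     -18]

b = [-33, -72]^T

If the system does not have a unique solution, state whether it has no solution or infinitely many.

Row-reduce the augmented matrix:
R1 ← R1 / (-19).
R2 ← R2 / (-18).
R1 ← R1 + 6/19·R2.
Reading off the reduced rows gives x_1 = 3, x_2 = 4.

x_1 = 3, x_2 = 4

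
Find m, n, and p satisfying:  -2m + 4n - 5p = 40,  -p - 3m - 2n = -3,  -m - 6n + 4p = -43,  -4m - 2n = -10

Row-reduce the augmented matrix:
R1 ← R1 / (-2).
R2 ← R2 + 3·R1.
R3 ← R3 + 1·R1.
R4 ← R4 + 4·R1.
R2 ← R2 / (-8).
R1 ← R1 + 2·R2.
R3 ← R3 + 8·R2.
R4 ← R4 + 10·R2.
Swap R3 and R4.
R3 ← R3 / (15/8).
R1 ← R1 − 7/8·R3.
R2 ← R2 + 13/16·R3.
R4 reduces to 0 = 0, so the extra equation is consistent.
Reading off the reduced rows gives m = 1, n = 3, p = -6.

m = 1, n = 3, p = -6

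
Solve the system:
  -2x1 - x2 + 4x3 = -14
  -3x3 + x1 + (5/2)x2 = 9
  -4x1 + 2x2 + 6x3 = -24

infinitely many solutions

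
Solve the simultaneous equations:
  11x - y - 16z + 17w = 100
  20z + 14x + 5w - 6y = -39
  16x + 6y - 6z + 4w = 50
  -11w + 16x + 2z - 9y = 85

Row-reduce the augmented matrix:
R1 ← R1 / (11).
R2 ← R2 − 14·R1.
R3 ← R3 − 16·R1.
R4 ← R4 − 16·R1.
R2 ← R2 / (-52/11).
R1 ← R1 + 1/11·R2.
R3 ← R3 − 82/11·R2.
R4 ← R4 + 83/11·R2.
R3 ← R3 / (1052/13).
R1 ← R1 + 29/13·R3.
R2 ← R2 + 111/13·R3.
R4 ← R4 + 509/13·R3.
R4 ← R4 / (-67107/2104).
R1 ← R1 − 1201/2104·R4.
R2 ← R2 + 3021/2104·R4.
R3 ← R3 + 1221/2104·R4.
Reading off the reduced rows gives x = 3, y = -4, z = -5, w = -1.

x = 3, y = -4, z = -5, w = -1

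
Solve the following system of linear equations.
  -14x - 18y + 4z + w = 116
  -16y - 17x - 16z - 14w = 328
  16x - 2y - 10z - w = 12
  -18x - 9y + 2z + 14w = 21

Row-reduce the augmented matrix:
R1 ← R1 / (-14).
R2 ← R2 + 17·R1.
R3 ← R3 − 16·R1.
R4 ← R4 + 18·R1.
R2 ← R2 / (41/7).
R1 ← R1 − 9/7·R2.
R3 ← R3 + 158/7·R2.
R4 ← R4 − 99/7·R2.
R3 ← R3 / (-3518/41).
R1 ← R1 − 176/41·R3.
R2 ← R2 + 146/41·R3.
R4 ← R4 − 1936/41·R3.
R4 ← R4 / (60737/3518).
R1 ← R1 − 602/1759·R4.
R2 ← R2 + 599/3518·R4.
R3 ← R3 − 1199/1759·R4.
Reading off the reduced rows gives x = -4, y = -5, z = -6, w = -6.

x = -4, y = -5, z = -6, w = -6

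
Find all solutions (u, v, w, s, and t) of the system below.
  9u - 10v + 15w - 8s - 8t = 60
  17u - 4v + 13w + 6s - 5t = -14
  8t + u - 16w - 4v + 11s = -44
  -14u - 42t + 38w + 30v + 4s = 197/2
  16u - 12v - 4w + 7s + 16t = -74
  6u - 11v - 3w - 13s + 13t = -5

no solution

Row-reduce:
R1 ← R1 / (9).
R2 ← R2 − 17·R1.
R3 ← R3 − 1·R1.
R4 ← R4 + 14·R1.
R5 ← R5 − 16·R1.
R6 ← R6 − 6·R1.
R2 ← R2 / (134/9).
R1 ← R1 + 10/9·R2.
R3 ← R3 + 26/9·R2.
R4 ← R4 − 130/9·R2.
R5 ← R5 − 52/9·R2.
R6 ← R6 + 13/3·R2.
R3 ← R3 / (-1383/67).
R1 ← R1 − 35/67·R3.
R2 ← R2 + 69/67·R3.
R4 ← R4 − 5106/67·R3.
R5 ← R5 + 1656/67·R3.
R6 ← R6 + 1170/67·R3.
R4 ← R4 / (13872/461).
R1 ← R1 − 503/461·R4.
R2 ← R2 − 286/461·R4.
R3 ← R3 + 357/461·R4.
R5 ← R5 + 2817/461·R4.
R6 ← R6 + 6936/461·R4.
R5 ← R5 / (38809/4624).
R1 ← R1 − 4705/4624·R5.
R2 ← R2 − 4415/6936·R5.
R3 ← R3 + 937/816·R5.
R4 ← R4 + 11153/13872·R5.
Row 6 reduces to 0 = 1/4, a contradiction. The system is inconsistent.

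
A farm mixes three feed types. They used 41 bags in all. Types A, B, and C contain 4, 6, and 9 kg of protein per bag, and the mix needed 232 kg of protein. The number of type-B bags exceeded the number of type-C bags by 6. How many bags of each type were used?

type-A bags: 19, type-B bags: 14, type-C bags: 8

Let a = type-A bags, b = type-B bags, c = type-C bags.
  a + b + c = 41
  4a + 6b + 9c = 232
  b - c = 6
Row-reduce the augmented matrix:
R2 ← R2 − 4·R1.
R2 ← R2 / (2).
R1 ← R1 − 1·R2.
R3 ← R3 − 1·R2.
R3 ← R3 / (-7/2).
R1 ← R1 + 3/2·R3.
R2 ← R2 − 5/2·R3.
Reading off the reduced rows gives a = 19, b = 14, c = 8.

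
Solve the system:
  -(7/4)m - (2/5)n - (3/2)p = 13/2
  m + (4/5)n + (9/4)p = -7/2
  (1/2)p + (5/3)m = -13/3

no solution

Row-reduce:
R1 ← R1 / (-7/4).
R2 ← R2 − 1·R1.
R3 ← R3 − 5/3·R1.
R2 ← R2 / (4/7).
R1 ← R1 − 8/35·R2.
R3 ← R3 + 8/21·R2.
Row 3 reduces to 0 = 2, a contradiction. The system is inconsistent.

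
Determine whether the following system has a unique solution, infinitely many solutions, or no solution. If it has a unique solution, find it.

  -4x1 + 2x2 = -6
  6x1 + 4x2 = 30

Row-reduce the augmented matrix:
R1 ← R1 / (-4).
R2 ← R2 − 6·R1.
R2 ← R2 / (7).
R1 ← R1 + 1/2·R2.
Reading off the reduced rows gives x1 = 3, x2 = 3.

x1 = 3, x2 = 3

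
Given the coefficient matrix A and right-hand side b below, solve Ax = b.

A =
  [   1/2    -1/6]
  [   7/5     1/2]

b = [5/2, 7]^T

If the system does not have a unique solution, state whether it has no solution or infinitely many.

Row-reduce the augmented matrix:
R1 ← R1 / (1/2).
R2 ← R2 − 7/5·R1.
R2 ← R2 / (29/30).
R1 ← R1 + 1/3·R2.
Reading off the reduced rows gives x_1 = 5, x_2 = 0.

x_1 = 5, x_2 = 0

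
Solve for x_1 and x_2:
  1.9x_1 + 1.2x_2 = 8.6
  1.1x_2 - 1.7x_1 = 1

x_1 = 2, x_2 = 4

Row-reduce the augmented matrix:
R1 ← R1 / (19/10).
R2 ← R2 + 17/10·R1.
R2 ← R2 / (413/190).
R1 ← R1 − 12/19·R2.
Reading off the reduced rows gives x_1 = 2, x_2 = 4.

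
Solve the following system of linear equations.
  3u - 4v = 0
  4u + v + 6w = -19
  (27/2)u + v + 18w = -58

Row-reduce:
R1 ← R1 / (3).
R2 ← R2 − 4·R1.
R3 ← R3 − 27/2·R1.
R2 ← R2 / (19/3).
R1 ← R1 + 4/3·R2.
R3 ← R3 − 19·R2.
Row 3 reduces to 0 = -1, a contradiction. The system is inconsistent.

no solution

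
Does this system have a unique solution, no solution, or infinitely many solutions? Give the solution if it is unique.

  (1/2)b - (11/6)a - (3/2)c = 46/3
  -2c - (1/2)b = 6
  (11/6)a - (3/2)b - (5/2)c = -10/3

infinitely many solutions

Row-reduce:
R1 ← R1 / (-11/6).
R3 ← R3 − 11/6·R1.
R2 ← R2 / (-1/2).
R1 ← R1 + 3/11·R2.
R3 ← R3 + 1·R2.
Rank is 2 with 3 unknowns, leaving c free.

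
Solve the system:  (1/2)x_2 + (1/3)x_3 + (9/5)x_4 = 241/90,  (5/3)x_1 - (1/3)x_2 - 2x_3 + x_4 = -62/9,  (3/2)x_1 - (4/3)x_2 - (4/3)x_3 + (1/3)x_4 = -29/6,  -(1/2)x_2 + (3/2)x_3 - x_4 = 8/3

x_1 = -7/3, x_2 = -1, x_3 = 7/3, x_4 = 4/3

Row-reduce the augmented matrix:
Swap R1 and R2.
R1 ← R1 / (5/3).
R3 ← R3 − 3/2·R1.
R2 ← R2 / (1/2).
R1 ← R1 + 1/5·R2.
R3 ← R3 + 31/30·R2.
R4 ← R4 + 1/2·R2.
R3 ← R3 / (52/45).
R1 ← R1 + 16/15·R3.
R2 ← R2 − 2/3·R3.
R4 ← R4 − 11/6·R3.
R4 ← R4 / (-4371/1040).
R1 ← R1 − 55/13·R4.
R2 ← R2 − 463/260·R4.
R3 ← R3 − 1419/520·R4.
Reading off the reduced rows gives x_1 = -7/3, x_2 = -1, x_3 = 7/3, x_4 = 4/3.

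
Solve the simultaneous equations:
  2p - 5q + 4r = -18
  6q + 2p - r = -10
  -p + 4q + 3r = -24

p = -2, q = -2, r = -6

Row-reduce the augmented matrix:
R1 ← R1 / (2).
R2 ← R2 − 2·R1.
R3 ← R3 + 1·R1.
R2 ← R2 / (11).
R1 ← R1 + 5/2·R2.
R3 ← R3 − 3/2·R2.
R3 ← R3 / (125/22).
R1 ← R1 − 19/22·R3.
R2 ← R2 + 5/11·R3.
Reading off the reduced rows gives p = -2, q = -2, r = -6.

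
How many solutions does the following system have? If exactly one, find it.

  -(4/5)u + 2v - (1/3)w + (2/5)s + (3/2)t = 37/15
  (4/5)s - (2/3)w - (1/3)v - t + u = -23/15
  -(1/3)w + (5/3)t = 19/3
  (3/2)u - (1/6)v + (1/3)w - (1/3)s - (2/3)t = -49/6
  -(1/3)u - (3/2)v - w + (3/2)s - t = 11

Row-reduce the augmented matrix:
R1 ← R1 / (-4/5).
R2 ← R2 − 1·R1.
R4 ← R4 − 3/2·R1.
R5 ← R5 + 1/3·R1.
R2 ← R2 / (13/6).
R1 ← R1 + 5/2·R2.
R4 ← R4 − 43/12·R2.
R5 ← R5 + 7/3·R2.
R3 ← R3 / (-1/3).
R1 ← R1 + 5/6·R3.
R2 ← R2 + 1/2·R3.
R4 ← R4 − 3/2·R3.
R5 ← R5 + 73/36·R3.
R4 ← R4 / (-26/15).
R1 ← R1 − 1·R4.
R2 ← R2 − 3/5·R4.
R5 ← R5 − 41/15·R4.
R5 ← R5 / (3205/1521).
R1 ← R1 + 1225/4056·R5.
R2 ← R2 − 1003/1352·R5.
R3 ← R3 + 5·R5.
R4 ← R4 + 6395/1352·R5.
Reading off the reduced rows gives u = -3, v = -4, w = 1, s = 6, t = 4.

u = -3, v = -4, w = 1, s = 6, t = 4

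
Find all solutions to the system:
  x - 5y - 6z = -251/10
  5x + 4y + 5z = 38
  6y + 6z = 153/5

Row-reduce the augmented matrix:
R2 ← R2 − 5·R1.
R2 ← R2 / (29).
R1 ← R1 + 5·R2.
R3 ← R3 − 6·R2.
R3 ← R3 / (-36/29).
R1 ← R1 − 1/29·R3.
R2 ← R2 − 35/29·R3.
Reading off the reduced rows gives x = 3, y = 5/2, z = 13/5.

x = 3, y = 5/2, z = 13/5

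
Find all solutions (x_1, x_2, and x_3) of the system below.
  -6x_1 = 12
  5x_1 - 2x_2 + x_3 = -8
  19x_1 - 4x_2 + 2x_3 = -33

no solution

Row-reduce:
R1 ← R1 / (-6).
R2 ← R2 − 5·R1.
R3 ← R3 − 19·R1.
R2 ← R2 / (-2).
R3 ← R3 + 4·R2.
Row 3 reduces to 0 = 1, a contradiction. The system is inconsistent.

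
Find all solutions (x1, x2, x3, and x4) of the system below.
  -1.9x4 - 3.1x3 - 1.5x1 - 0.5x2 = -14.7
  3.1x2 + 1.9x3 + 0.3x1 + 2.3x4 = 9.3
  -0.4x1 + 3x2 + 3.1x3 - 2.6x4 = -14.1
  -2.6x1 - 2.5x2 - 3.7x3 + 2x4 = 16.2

x1 = -3, x2 = -3, x3 = 3, x4 = 6

Row-reduce the augmented matrix:
R1 ← R1 / (-3/2).
R2 ← R2 − 3/10·R1.
R3 ← R3 + 2/5·R1.
R4 ← R4 + 13/5·R1.
R2 ← R2 / (3).
R1 ← R1 − 1/3·R2.
R3 ← R3 − 47/15·R2.
R4 ← R4 + 49/30·R2.
R3 ← R3 / (5827/2250).
R1 ← R1 − 433/225·R3.
R2 ← R2 − 32/75·R3.
R4 ← R4 − 5333/2250·R3.
R4 ← R4 / (293968/29135).
R1 ← R1 − 23885/5827·R4.
R2 ← R2 − 7664/5827·R4.
R3 ← R3 + 9222/5827·R4.
Reading off the reduced rows gives x1 = -3, x2 = -3, x3 = 3, x4 = 6.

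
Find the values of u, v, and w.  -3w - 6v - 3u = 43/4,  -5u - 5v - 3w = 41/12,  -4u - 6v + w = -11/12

u = 8/3, v = -2, w = -9/4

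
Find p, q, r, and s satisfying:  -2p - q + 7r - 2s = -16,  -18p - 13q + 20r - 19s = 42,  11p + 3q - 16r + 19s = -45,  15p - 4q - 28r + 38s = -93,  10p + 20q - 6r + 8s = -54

p = 1, q = -2, r = -4, s = -6

Row-reduce the augmented matrix:
R1 ← R1 / (-2).
R2 ← R2 + 18·R1.
R3 ← R3 − 11·R1.
R4 ← R4 − 15·R1.
R5 ← R5 − 10·R1.
R2 ← R2 / (-4).
R1 ← R1 − 1/2·R2.
R3 ← R3 + 5/2·R2.
R4 ← R4 + 23/2·R2.
R5 ← R5 − 15·R2.
R3 ← R3 / (395/8).
R1 ← R1 + 71/8·R3.
R2 ← R2 − 43/4·R3.
R4 ← R4 − 1185/8·R3.
R5 ← R5 + 529/4·R3.
Swap R4 and R5.
R4 ← R4 / (6854/395).
R1 ← R1 − 958/395·R4.
R2 ← R2 + 643/395·R4.
R3 ← R3 − 69/395·R4.
R5 reduces to 0 = 0, so the extra equation is consistent.
Reading off the reduced rows gives p = 1, q = -2, r = -4, s = -6.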